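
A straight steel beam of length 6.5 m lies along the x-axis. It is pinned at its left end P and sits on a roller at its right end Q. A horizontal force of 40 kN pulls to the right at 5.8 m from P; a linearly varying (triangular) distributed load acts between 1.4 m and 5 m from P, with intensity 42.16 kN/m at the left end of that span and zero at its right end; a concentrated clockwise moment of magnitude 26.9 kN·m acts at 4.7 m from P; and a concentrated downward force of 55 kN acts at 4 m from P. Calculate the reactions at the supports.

Resultant of the triangular load: ½ × 42.16 × 3.6 = 75.888 kN, acting at 2.6 m from P (one-third of the span from the peak).
Taking moments about P: Q_y·6.5 − (½·42.16·3.6)·2.6 − 26.9 − 55·4 = 0 → Q_y = 444.2088/6.5 = 68.3398 ≈ 68.34 kN.
ΣF_y = 0: P_y + 68.3398 − ½·42.16·3.6 − 55 = 0 → P_y = 62.55 kN.
ΣF_x = 0: P_x + 40 = 0 → P_x = -40.00 kN.

P_x = -40.00 kN, P_y = 62.55 kN, Q_y = 68.34 kN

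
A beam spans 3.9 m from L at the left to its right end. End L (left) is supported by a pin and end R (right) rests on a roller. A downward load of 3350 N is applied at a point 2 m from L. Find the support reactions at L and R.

L_x = 0, L_y = 1632 N, R_y = 1718 N

Moments about L: R_y·3.9 − 3350·2 = 0 → R_y = 6700/3.9 = 1717.95 ≈ 1718 N.
ΣF_y = 0: L_y + 1717.95 − 3350 = 0 → L_y = 1632 N.
ΣF_x = 0: no horizontal applied forces, so L_x = 0.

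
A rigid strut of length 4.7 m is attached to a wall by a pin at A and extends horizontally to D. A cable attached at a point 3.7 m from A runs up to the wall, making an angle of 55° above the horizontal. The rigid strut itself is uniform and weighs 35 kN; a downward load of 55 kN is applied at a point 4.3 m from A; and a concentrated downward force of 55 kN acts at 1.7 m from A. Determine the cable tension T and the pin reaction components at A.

ΣM about A: T·sin55°·3.7 − 35·2.35 − 55·4.3 − 55·1.7 = 0 → T = 412.25/(3.7·0.819152) = 136.017 ≈ 136.0 kN.
ΣF_x = 0: A_x − T·cos55° = 0 → A_x = 136.017 × 0.573576 = 78.02 kN.
ΣF_y = 0: A_y + T·sin55° − 35 − 55 − 55 = 0 → A_y = 145 − 136.017 × 0.819152 = 33.58 kN.

T = 136.0 kN, A_x = 78.02 kN, A_y = 33.58 kN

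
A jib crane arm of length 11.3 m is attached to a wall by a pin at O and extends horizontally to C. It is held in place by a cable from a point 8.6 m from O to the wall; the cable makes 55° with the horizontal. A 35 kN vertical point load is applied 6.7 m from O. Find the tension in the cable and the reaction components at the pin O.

ΣM about O: T·sin55°·8.6 − 35·6.7 = 0 → T = 234.5/(8.6·0.819152) = 33.2874 ≈ 33.29 kN.
ΣF_x = 0: O_x − T·cos55° = 0 → O_x = 33.2874 × 0.573576 = 19.09 kN.
ΣF_y = 0: O_y + T·sin55° − 35 = 0 → O_y = 35 − 33.2874 × 0.819152 = 7.733 kN.

T = 33.29 kN, O_x = 19.09 kN, O_y = 7.733 kN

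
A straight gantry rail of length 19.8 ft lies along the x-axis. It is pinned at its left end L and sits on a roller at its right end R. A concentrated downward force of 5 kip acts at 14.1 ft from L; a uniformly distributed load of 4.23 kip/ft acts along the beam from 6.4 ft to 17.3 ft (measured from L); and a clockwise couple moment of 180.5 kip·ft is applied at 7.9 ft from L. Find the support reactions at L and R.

L_x = 0, L_y = 10.84 kip, R_y = 40.27 kip

Resultant of the distributed load: 4.23 × 10.9 = 46.107 kip at 11.85 ft from L.
Taking moments about L: R_y·19.8 − 5·14.1 − (4.23·10.9)·11.85 − 180.5 = 0 → R_y = 797.36795/19.8 = 40.2711 ≈ 40.27 kip.
ΣF_y = 0: L_y + 40.2711 − 5 − 4.23·10.9 = 0 → L_y = 10.84 kip.
ΣF_x = 0: no horizontal applied forces, so L_x = 0.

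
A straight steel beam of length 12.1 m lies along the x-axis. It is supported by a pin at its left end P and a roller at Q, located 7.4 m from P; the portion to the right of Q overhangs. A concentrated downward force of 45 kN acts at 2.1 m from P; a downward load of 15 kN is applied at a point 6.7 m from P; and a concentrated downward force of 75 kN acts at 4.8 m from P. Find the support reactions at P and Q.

P_x = 0, P_y = 60.00 kN, Q_y = 75.00 kN

Moments about P: Q_y·7.4 − 45·2.1 − 15·6.7 − 75·4.8 = 0 → Q_y = 555/7.4 = 75.00 kN.
ΣF_y = 0: P_y + 75 − 45 − 15 − 75 = 0 → P_y = 60.00 kN.
ΣF_x = 0: no horizontal applied forces, so P_x = 0.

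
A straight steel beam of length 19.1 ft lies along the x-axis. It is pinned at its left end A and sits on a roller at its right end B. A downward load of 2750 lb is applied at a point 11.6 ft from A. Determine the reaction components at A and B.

Taking moments about A: B_y·19.1 − 2750·11.6 = 0 → B_y = 31900/19.1 = 1670.16 ≈ 1670 lb.
ΣF_y = 0: A_y + 1670.16 − 2750 = 0 → A_y = 1080 lb.
ΣF_x = 0: no horizontal applied forces, so A_x = 0.

A_x = 0, A_y = 1080 lb, B_y = 1670 lb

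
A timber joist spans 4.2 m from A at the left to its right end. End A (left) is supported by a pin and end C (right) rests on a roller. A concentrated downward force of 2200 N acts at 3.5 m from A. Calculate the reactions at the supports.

ΣM about A: C_y·4.2 − 2200·3.5 = 0 → C_y = 7700/4.2 = 1833.33 ≈ 1833 N.
ΣF_y = 0: A_y + 1833.33 − 2200 = 0 → A_y = 366.7 N.
ΣF_x = 0: no horizontal applied forces, so A_x = 0.

A_x = 0, A_y = 366.7 N, C_y = 1833 N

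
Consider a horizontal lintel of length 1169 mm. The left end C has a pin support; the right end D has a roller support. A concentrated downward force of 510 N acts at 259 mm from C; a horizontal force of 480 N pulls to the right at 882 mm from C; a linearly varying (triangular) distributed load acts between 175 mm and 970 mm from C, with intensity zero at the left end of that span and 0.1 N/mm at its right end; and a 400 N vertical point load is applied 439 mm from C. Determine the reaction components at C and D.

Resultant of the triangular load: ½ × 0.1 × 795 = 39.75 N, acting at 705 mm from C (one-third of the span from the peak).
ΣM about C: D_y·1169 − 510·259 − (½·0.1·795)·705 − 400·439 = 0 → D_y = 335713.75/1169 = 287.18 ≈ 287.2 N.
ΣF_y = 0: C_y + 287.18 − 510 − ½·0.1·795 − 400 = 0 → C_y = 662.6 N.
ΣF_x = 0: C_x + 480 = 0 → C_x = -480.0 N.

C_x = -480.0 N, C_y = 662.6 N, D_y = 287.2 N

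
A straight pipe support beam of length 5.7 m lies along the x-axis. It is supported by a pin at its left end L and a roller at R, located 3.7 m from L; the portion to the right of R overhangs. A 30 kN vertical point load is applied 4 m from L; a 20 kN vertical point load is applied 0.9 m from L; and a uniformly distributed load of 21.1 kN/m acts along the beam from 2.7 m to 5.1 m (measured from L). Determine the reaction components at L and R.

L_x = 0, L_y = 9.965 kN, R_y = 90.67 kN

Resultant of the distributed load: 21.1 × 2.4 = 50.64 kN at 3.9 m from L.
Moments about L: R_y·3.7 − 30·4 − 20·0.9 − (21.1·2.4)·3.9 = 0 → R_y = 335.496/3.7 = 90.6746 ≈ 90.67 kN.
ΣF_y = 0: L_y + 90.6746 − 30 − 20 − 21.1·2.4 = 0 → L_y = 9.965 kN.
ΣF_x = 0: no horizontal applied forces, so L_x = 0.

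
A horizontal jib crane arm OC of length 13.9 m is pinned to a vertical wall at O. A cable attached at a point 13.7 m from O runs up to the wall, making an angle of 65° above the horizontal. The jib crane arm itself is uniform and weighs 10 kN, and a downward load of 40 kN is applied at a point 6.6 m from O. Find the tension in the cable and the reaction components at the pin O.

T = 26.86 kN, O_x = 11.35 kN, O_y = 25.66 kN

ΣM about O: T·sin65°·13.7 − 10·6.95 − 40·6.6 = 0 → T = 333.5/(13.7·0.906308) = 26.8596 ≈ 26.86 kN.
ΣF_x = 0: O_x − T·cos65° = 0 → O_x = 26.8596 × 0.422618 = 11.35 kN.
ΣF_y = 0: O_y + T·sin65° − 10 − 40 = 0 → O_y = 50 − 26.8596 × 0.906308 = 25.66 kN.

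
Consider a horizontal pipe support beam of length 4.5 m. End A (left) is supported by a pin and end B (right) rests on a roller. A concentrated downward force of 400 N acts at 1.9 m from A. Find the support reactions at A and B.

A_x = 0, A_y = 231.1 N, B_y = 168.9 N

Moments about A: B_y·4.5 − 400·1.9 = 0 → B_y = 760/4.5 = 168.889 ≈ 168.9 N.
ΣF_y = 0: A_y + 168.889 − 400 = 0 → A_y = 231.1 N.
ΣF_x = 0: no horizontal applied forces, so A_x = 0.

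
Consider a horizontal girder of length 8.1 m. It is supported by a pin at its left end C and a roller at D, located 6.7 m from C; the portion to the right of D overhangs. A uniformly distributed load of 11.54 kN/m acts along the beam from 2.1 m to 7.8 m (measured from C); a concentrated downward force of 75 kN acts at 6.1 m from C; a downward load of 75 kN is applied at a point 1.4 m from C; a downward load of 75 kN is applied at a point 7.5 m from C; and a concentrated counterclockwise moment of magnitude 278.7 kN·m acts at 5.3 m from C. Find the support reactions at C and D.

Resultant of the distributed load: 11.54 × 5.7 = 65.778 kN at 4.95 m from C.
Taking moments about C: D_y·6.7 − (11.54·5.7)·4.95 − 75·6.1 − 75·1.4 − 75·7.5 + 278.7 = 0 → D_y = 1171.9011/6.7 = 174.911 ≈ 174.9 kN.
ΣF_y = 0: C_y + 174.911 − 11.54·5.7 − 75 − 75 − 75 = 0 → C_y = 115.9 kN.
ΣF_x = 0: no horizontal applied forces, so C_x = 0.

C_x = 0, C_y = 115.9 kN, D_y = 174.9 kN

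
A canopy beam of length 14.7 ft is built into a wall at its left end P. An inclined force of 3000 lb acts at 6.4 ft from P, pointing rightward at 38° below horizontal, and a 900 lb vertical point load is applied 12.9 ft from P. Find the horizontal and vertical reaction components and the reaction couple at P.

P_x = -2364 lb, P_y = 2747 lb, M_P = 23430 lb·ft

ΣF_x = 0: P_x + 3000·cos38° = 0 → P_x = -2364 lb.
ΣF_y = 0: P_y − 3000·sin38° − 900 = 0 → P_y = 2747 lb.
ΣM about P: M_P − 3000·sin38°·6.4 − 900·12.9 = 0 → M_P = 23430 lb·ft.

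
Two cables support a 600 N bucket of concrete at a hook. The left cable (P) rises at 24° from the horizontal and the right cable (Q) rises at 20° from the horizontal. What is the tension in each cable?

T_P = 811.6 N, T_Q = 789.1 N

ΣF_x = 0: −T_P·cos24° + T_Q·cos20° = 0 → T_Q = 0.972175·T_P.
ΣF_y = 0: T_P·sin24° + T_Q·sin20° = 600.
Substitute: T_P·(0.406737 + 0.972175·0.34202) = 600 → T_P = 811.644 ≈ 811.6 N.
Then T_Q = 0.972175 × 811.644 = 789.1 N.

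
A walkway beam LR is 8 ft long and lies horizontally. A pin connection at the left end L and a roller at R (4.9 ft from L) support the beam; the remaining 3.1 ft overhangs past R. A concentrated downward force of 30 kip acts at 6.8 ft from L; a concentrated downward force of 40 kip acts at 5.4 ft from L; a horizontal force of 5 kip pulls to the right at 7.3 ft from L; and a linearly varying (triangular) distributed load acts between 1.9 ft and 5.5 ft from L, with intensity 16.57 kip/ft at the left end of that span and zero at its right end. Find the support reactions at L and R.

Resultant of the triangular load: ½ × 16.57 × 3.6 = 29.826 kip, acting at 3.1 ft from L (one-third of the span from the peak).
Taking moments about L: R_y·4.9 − 30·6.8 − 40·5.4 − (½·16.57·3.6)·3.1 = 0 → R_y = 512.4606/4.9 = 104.584 ≈ 104.6 kip.
ΣF_y = 0: L_y + 104.584 − 30 − 40 − ½·16.57·3.6 = 0 → L_y = -4.758 kip.
ΣF_x = 0: L_x + 5 = 0 → L_x = -5.000 kip.

L_x = -5.000 kip, L_y = -4.758 kip, R_y = 104.6 kip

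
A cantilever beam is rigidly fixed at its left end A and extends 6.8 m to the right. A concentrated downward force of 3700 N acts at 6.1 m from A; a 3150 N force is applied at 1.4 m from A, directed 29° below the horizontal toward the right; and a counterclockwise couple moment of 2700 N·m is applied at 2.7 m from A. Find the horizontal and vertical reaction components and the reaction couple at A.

ΣF_x = 0: A_x + 3150·cos29° = 0 → A_x = -2755 N.
ΣF_y = 0: A_y − 3700 − 3150·sin29° = 0 → A_y = 5227 N.
ΣM about A: M_A − 3700·6.1 − 3150·sin29°·1.4 + 2700 = 0 → M_A = 22010 N·m.

A_x = -2755 N, A_y = 5227 N, M_A = 22010 N·m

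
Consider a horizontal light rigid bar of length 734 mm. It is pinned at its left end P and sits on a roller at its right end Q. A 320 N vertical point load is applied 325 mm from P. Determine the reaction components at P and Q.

ΣM about P: Q_y·734 − 320·325 = 0 → Q_y = 104000/734 = 141.689 ≈ 141.7 N.
ΣF_y = 0: P_y + 141.689 − 320 = 0 → P_y = 178.3 N.
ΣF_x = 0: no horizontal applied forces, so P_x = 0.

P_x = 0, P_y = 178.3 N, Q_y = 141.7 N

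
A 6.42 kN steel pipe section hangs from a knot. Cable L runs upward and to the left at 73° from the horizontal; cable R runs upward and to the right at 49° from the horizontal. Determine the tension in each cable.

ΣF_x = 0: −T_L·cos73° + T_R·cos49° = 0 → T_R = 0.445648·T_L.
ΣF_y = 0: T_L·sin73° + T_R·sin49° = 6.42.
Substitute: T_L·(0.956305 + 0.445648·0.75471) = 6.42 → T_L = 4.96658 ≈ 4.967 kN.
Then T_R = 0.445648 × 4.96658 = 2.213 kN.

T_L = 4.967 kN, T_R = 2.213 kN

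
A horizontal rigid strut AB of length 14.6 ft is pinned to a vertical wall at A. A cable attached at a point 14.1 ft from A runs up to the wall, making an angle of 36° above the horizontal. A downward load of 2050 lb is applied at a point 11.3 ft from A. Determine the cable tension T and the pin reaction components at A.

ΣM about A: T·sin36°·14.1 − 2050·11.3 = 0 → T = 23165/(14.1·0.587785) = 2795.08 ≈ 2795 lb.
ΣF_x = 0: A_x − T·cos36° = 0 → A_x = 2795.08 × 0.809017 = 2261 lb.
ΣF_y = 0: A_y + T·sin36° − 2050 = 0 → A_y = 2050 − 2795.08 × 0.587785 = 407.1 lb.

T = 2795 lb, A_x = 2261 lb, A_y = 407.1 lb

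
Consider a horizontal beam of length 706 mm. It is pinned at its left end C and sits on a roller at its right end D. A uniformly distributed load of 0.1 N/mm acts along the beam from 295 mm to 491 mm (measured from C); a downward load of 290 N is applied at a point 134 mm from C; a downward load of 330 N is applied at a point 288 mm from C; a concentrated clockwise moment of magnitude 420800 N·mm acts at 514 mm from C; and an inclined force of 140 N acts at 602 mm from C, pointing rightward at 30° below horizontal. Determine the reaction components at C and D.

Resultant of the distributed load: 0.1 × 196 = 19.6 N at 393 mm from C.
Moments about C: D_y·706 − (0.1·196)·393 − 290·134 − 330·288 − 420800 − 140·sin30°·602 = 0 → D_y = 604542.8/706 = 856.293 ≈ 856.3 N.
ΣF_y = 0: C_y + 856.293 − 0.1·196 − 290 − 330 − 140·sin30° = 0 → C_y = -146.7 N.
ΣF_x = 0: C_x + 140·cos30° = 0 → C_x = -121.2 N.

C_x = -121.2 N, C_y = -146.7 N, D_y = 856.3 N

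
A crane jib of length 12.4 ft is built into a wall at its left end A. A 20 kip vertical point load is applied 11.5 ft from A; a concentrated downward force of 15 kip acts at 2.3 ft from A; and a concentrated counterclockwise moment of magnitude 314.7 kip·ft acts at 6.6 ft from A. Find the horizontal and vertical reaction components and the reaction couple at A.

A_x = 0, A_y = 35.00 kip, M_A = -50.20 kip·ft

ΣF_x = 0: A_x = 0.
ΣF_y = 0: A_y − 20 − 15 = 0 → A_y = 35.00 kip.
ΣM about A: M_A − 20·11.5 − 15·2.3 + 314.7 = 0 → M_A = -50.20 kip·ft.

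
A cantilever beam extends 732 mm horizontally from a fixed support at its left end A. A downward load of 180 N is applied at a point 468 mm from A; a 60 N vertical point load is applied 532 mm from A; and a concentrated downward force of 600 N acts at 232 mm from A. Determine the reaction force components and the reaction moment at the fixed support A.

A_x = 0, A_y = 840.0 N, M_A = 255400 N·mm

ΣF_x = 0: A_x = 0.
ΣF_y = 0: A_y − 180 − 60 − 600 = 0 → A_y = 840.0 N.
ΣM about A: M_A − 180·468 − 60·532 − 600·232 = 0 → M_A = 255400 N·mm.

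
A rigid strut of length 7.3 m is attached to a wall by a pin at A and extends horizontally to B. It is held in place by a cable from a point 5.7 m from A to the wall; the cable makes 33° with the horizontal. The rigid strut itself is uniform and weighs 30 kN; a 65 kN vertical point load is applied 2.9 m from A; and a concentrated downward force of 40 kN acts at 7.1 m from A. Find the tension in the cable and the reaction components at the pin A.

T = 187.5 kN, A_x = 157.2 kN, A_y = 32.89 kN

ΣM about A: T·sin33°·5.7 − 30·3.65 − 65·2.9 − 40·7.1 = 0 → T = 582/(5.7·0.544639) = 187.473 ≈ 187.5 kN.
ΣF_x = 0: A_x − T·cos33° = 0 → A_x = 187.473 × 0.838671 = 157.2 kN.
ΣF_y = 0: A_y + T·sin33° − 30 − 65 − 40 = 0 → A_y = 135 − 187.473 × 0.544639 = 32.89 kN.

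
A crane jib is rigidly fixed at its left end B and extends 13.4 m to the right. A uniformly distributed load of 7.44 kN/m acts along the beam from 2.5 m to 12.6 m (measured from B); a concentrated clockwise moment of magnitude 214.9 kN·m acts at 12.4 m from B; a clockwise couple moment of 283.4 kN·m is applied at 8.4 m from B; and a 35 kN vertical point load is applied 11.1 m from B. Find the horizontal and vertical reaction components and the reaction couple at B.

B_x = 0, B_y = 110.1 kN, M_B = 1454 kN·m

Resultant of the distributed load: 7.44 × 10.1 = 75.144 kN at 7.55 m from B.
ΣF_x = 0: B_x = 0.
ΣF_y = 0: B_y − 7.44·10.1 − 35 = 0 → B_y = 110.1 kN.
ΣM about B: M_B − (7.44·10.1)·7.55 − 214.9 − 283.4 − 35·11.1 = 0 → M_B = 1454 kN·m.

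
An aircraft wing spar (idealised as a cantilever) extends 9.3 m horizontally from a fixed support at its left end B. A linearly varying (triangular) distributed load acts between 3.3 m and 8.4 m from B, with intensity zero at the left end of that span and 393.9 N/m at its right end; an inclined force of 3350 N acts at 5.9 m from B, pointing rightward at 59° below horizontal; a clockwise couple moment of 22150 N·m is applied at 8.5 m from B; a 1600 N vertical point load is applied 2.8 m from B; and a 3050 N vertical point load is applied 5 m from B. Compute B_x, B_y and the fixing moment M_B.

B_x = -1725 N, B_y = 8526 N, M_B = 65550 N·m

Resultant of the triangular load: ½ × 393.9 × 5.1 = 1004.445 N, acting at 6.7 m from B (one-third of the span from the peak).
ΣF_x = 0: B_x + 3350·cos59° = 0 → B_x = -1725 N.
ΣF_y = 0: B_y − ½·393.9·5.1 − 3350·sin59° − 1600 − 3050 = 0 → B_y = 8526 N.
ΣM about B: M_B − (½·393.9·5.1)·6.7 − 3350·sin59°·5.9 − 22150 − 1600·2.8 − 3050·5 = 0 → M_B = 65550 N·m.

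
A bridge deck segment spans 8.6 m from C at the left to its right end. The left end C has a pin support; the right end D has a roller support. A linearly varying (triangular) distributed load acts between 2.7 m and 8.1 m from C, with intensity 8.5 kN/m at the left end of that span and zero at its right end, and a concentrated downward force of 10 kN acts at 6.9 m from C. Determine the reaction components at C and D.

Resultant of the triangular load: ½ × 8.5 × 5.4 = 22.95 kN, acting at 4.5 m from C (one-third of the span from the peak).
Taking moments about C: D_y·8.6 − (½·8.5·5.4)·4.5 − 10·6.9 = 0 → D_y = 172.275/8.6 = 20.032 ≈ 20.03 kN.
ΣF_y = 0: C_y + 20.032 − ½·8.5·5.4 − 10 = 0 → C_y = 12.92 kN.
ΣF_x = 0: no horizontal applied forces, so C_x = 0.

C_x = 0, C_y = 12.92 kN, D_y = 20.03 kN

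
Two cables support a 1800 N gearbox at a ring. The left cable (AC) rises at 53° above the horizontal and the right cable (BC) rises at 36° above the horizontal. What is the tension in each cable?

ΣF_x = 0: −T_AC·cos53° + T_BC·cos36° = 0 → T_BC = 0.743884·T_AC.
ΣF_y = 0: T_AC·sin53° + T_BC·sin36° = 1800.
Substitute: T_AC·(0.798636 + 0.743884·0.587785) = 1800 → T_AC = 1456.45 ≈ 1456 N.
Then T_BC = 0.743884 × 1456.45 = 1083 N.

T_AC = 1456 N, T_BC = 1083 N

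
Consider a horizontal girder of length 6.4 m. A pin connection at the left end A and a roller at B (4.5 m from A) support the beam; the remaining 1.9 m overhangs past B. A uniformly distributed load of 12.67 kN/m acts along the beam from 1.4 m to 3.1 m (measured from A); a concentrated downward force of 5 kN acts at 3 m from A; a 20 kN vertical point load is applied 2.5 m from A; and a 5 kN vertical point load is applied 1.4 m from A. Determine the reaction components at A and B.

Resultant of the distributed load: 12.67 × 1.7 = 21.539 kN at 2.25 m from A.
Moments about A: B_y·4.5 − (12.67·1.7)·2.25 − 5·3 − 20·2.5 − 5·1.4 = 0 → B_y = 120.46275/4.5 = 26.7695 ≈ 26.77 kN.
ΣF_y = 0: A_y + 26.7695 − 12.67·1.7 − 5 − 20 − 5 = 0 → A_y = 24.77 kN.
ΣF_x = 0: no horizontal applied forces, so A_x = 0.

A_x = 0, A_y = 24.77 kN, B_y = 26.77 kN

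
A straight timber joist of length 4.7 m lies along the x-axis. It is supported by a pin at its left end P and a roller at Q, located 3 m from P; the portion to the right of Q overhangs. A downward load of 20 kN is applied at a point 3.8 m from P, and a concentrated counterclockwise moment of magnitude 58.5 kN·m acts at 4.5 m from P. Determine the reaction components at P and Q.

P_x = 0, P_y = 14.17 kN, Q_y = 5.833 kN

Taking moments about P: Q_y·3 − 20·3.8 + 58.5 = 0 → Q_y = 17.5/3 = 5.83333 ≈ 5.833 kN.
ΣF_y = 0: P_y + 5.83333 − 20 = 0 → P_y = 14.17 kN.
ΣF_x = 0: no horizontal applied forces, so P_x = 0.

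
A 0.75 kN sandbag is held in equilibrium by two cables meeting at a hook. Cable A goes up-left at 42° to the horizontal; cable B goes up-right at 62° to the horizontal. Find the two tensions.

ΣF_x = 0: −T_A·cos42° + T_B·cos62° = 0 → T_B = 1.58294·T_A.
ΣF_y = 0: T_A·sin42° + T_B·sin62° = 0.75.
Substitute: T_A·(0.669131 + 1.58294·0.882948) = 0.75 → T_A = 0.362882 ≈ 0.3629 kN.
Then T_B = 1.58294 × 0.362882 = 0.5744 kN.

T_A = 0.3629 kN, T_B = 0.5744 kN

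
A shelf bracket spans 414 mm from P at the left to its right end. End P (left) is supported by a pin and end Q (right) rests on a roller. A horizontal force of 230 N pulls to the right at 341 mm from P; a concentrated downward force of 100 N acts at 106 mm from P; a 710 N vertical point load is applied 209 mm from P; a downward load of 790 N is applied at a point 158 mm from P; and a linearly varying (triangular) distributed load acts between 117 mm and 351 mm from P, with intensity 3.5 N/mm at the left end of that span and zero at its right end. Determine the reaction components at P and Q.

Resultant of the triangular load: ½ × 3.5 × 234 = 409.5 N, acting at 195 mm from P (one-third of the span from the peak).
Moments about P: Q_y·414 − 100·106 − 710·209 − 790·158 − (½·3.5·234)·195 = 0 → Q_y = 363662.5/414 = 878.412 ≈ 878.4 N.
ΣF_y = 0: P_y + 878.412 − 100 − 710 − 790 − ½·3.5·234 = 0 → P_y = 1131 N.
ΣF_x = 0: P_x + 230 = 0 → P_x = -230.0 N.

P_x = -230.0 N, P_y = 1131 N, Q_y = 878.4 N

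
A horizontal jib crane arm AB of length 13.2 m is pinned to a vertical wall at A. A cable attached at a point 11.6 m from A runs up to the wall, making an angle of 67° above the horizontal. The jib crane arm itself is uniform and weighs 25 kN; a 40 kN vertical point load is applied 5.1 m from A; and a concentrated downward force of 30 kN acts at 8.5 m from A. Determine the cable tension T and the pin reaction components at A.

T = 58.44 kN, A_x = 22.83 kN, A_y = 41.21 kN

ΣM about A: T·sin67°·11.6 − 25·6.6 − 40·5.1 − 30·8.5 = 0 → T = 624/(11.6·0.920505) = 58.4387 ≈ 58.44 kN.
ΣF_x = 0: A_x − T·cos67° = 0 → A_x = 58.4387 × 0.390731 = 22.83 kN.
ΣF_y = 0: A_y + T·sin67° − 25 − 40 − 30 = 0 → A_y = 95 − 58.4387 × 0.920505 = 41.21 kN.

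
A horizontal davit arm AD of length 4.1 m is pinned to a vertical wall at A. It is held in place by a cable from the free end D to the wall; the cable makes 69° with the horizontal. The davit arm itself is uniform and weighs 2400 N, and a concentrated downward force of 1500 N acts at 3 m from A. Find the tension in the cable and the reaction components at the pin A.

T = 2461 N, A_x = 882.0 N, A_y = 1602 N

ΣM about A: T·sin69°·4.1 − 2400·2.05 − 1500·3 = 0 → T = 9420/(4.1·0.93358) = 2461.02 ≈ 2461 N.
ΣF_x = 0: A_x − T·cos69° = 0 → A_x = 2461.02 × 0.358368 = 882.0 N.
ΣF_y = 0: A_y + T·sin69° − 2400 − 1500 = 0 → A_y = 3900 − 2461.02 × 0.93358 = 1602 N.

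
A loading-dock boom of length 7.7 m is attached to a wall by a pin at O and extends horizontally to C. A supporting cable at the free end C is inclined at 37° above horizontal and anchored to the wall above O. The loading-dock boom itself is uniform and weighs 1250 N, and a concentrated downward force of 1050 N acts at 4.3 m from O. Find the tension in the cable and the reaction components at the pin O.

ΣM about O: T·sin37°·7.7 − 1250·3.85 − 1050·4.3 = 0 → T = 9327.5/(7.7·0.601815) = 2012.85 ≈ 2013 N.
ΣF_x = 0: O_x − T·cos37° = 0 → O_x = 2012.85 × 0.798636 = 1608 N.
ΣF_y = 0: O_y + T·sin37° − 1250 − 1050 = 0 → O_y = 2300 − 2012.85 × 0.601815 = 1089 N.

T = 2013 N, O_x = 1608 N, O_y = 1089 N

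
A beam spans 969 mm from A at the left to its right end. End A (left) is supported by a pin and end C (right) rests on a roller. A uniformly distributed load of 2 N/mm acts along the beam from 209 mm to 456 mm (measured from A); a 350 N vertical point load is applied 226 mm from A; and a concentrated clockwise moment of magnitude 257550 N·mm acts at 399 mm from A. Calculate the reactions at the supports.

A_x = 0, A_y = 327.1 N, C_y = 516.9 N

Resultant of the distributed load: 2 × 247 = 494 N at 332.5 mm from A.
ΣM about A: C_y·969 − (2·247)·332.5 − 350·226 − 257550 = 0 → C_y = 500905/969 = 516.93 ≈ 516.9 N.
ΣF_y = 0: A_y + 516.93 − 2·247 − 350 = 0 → A_y = 327.1 N.
ΣF_x = 0: no horizontal applied forces, so A_x = 0.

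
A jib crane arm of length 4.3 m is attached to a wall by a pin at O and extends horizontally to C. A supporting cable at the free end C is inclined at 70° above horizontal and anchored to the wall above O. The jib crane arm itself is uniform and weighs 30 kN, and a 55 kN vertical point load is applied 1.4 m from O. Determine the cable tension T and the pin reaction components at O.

ΣM about O: T·sin70°·4.3 − 30·2.15 − 55·1.4 = 0 → T = 141.5/(4.3·0.939693) = 35.0189 ≈ 35.02 kN.
ΣF_x = 0: O_x − T·cos70° = 0 → O_x = 35.0189 × 0.34202 = 11.98 kN.
ΣF_y = 0: O_y + T·sin70° − 30 − 55 = 0 → O_y = 85 − 35.0189 × 0.939693 = 52.09 kN.

T = 35.02 kN, O_x = 11.98 kN, O_y = 52.09 kN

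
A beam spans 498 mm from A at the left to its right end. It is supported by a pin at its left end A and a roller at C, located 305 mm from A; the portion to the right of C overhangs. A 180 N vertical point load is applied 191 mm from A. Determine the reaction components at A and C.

A_x = 0, A_y = 67.28 N, C_y = 112.7 N

Taking moments about A: C_y·305 − 180·191 = 0 → C_y = 34380/305 = 112.721 ≈ 112.7 N.
ΣF_y = 0: A_y + 112.721 − 180 = 0 → A_y = 67.28 N.
ΣF_x = 0: no horizontal applied forces, so A_x = 0.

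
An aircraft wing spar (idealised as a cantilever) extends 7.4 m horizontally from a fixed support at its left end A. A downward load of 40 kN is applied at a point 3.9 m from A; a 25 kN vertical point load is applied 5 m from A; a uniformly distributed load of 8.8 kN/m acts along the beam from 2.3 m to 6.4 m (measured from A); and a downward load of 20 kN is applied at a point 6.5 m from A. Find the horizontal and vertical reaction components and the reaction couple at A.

Resultant of the distributed load: 8.8 × 4.1 = 36.08 kN at 4.35 m from A.
ΣF_x = 0: A_x = 0.
ΣF_y = 0: A_y − 40 − 25 − 8.8·4.1 − 20 = 0 → A_y = 121.1 kN.
ΣM about A: M_A − 40·3.9 − 25·5 − (8.8·4.1)·4.35 − 20·6.5 = 0 → M_A = 567.9 kN·m.

A_x = 0, A_y = 121.1 kN, M_A = 567.9 kN·m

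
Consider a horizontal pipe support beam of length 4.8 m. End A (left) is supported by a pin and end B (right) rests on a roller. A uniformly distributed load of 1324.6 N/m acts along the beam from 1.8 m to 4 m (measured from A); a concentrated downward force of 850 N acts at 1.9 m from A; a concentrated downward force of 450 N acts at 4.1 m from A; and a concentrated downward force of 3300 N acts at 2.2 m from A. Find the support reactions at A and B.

Resultant of the distributed load: 1324.6 × 2.2 = 2914.12 N at 2.9 m from A.
Taking moments about A: B_y·4.8 − (1324.6·2.2)·2.9 − 850·1.9 − 450·4.1 − 3300·2.2 = 0 → B_y = 19170.948/4.8 = 3993.95 ≈ 3994 N.
ΣF_y = 0: A_y + 3993.95 − 1324.6·2.2 − 850 − 450 − 3300 = 0 → A_y = 3520 N.
ΣF_x = 0: no horizontal applied forces, so A_x = 0.

A_x = 0, A_y = 3520 N, B_y = 3994 N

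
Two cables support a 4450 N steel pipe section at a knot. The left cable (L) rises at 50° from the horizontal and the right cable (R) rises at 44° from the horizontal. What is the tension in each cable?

ΣF_x = 0: −T_L·cos50° + T_R·cos44° = 0 → T_R = 0.89358·T_L.
ΣF_y = 0: T_L·sin50° + T_R·sin44° = 4450.
Substitute: T_L·(0.766044 + 0.89358·0.694658) = 4450 → T_L = 3208.88 ≈ 3209 N.
Then T_R = 0.89358 × 3208.88 = 2867 N.

T_L = 3209 N, T_R = 2867 N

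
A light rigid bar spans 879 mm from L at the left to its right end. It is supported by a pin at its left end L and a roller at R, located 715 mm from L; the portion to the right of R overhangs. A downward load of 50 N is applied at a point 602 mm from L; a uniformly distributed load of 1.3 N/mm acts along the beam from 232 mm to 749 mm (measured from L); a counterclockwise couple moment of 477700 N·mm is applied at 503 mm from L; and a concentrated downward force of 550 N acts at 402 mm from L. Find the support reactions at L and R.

L_x = 0, L_y = 1128 N, R_y = 144.3 N

Resultant of the distributed load: 1.3 × 517 = 672.1 N at 490.5 mm from L.
Taking moments about L: R_y·715 − 50·602 − (1.3·517)·490.5 + 477700 − 550·402 = 0 → R_y = 103165.05/715 = 144.287 ≈ 144.3 N.
ΣF_y = 0: L_y + 144.287 − 50 − 1.3·517 − 550 = 0 → L_y = 1128 N.
ΣF_x = 0: no horizontal applied forces, so L_x = 0.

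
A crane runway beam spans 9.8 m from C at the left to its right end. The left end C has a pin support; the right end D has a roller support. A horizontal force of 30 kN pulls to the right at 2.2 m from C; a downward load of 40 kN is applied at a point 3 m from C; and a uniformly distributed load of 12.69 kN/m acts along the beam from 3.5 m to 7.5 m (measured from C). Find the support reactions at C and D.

Resultant of the distributed load: 12.69 × 4 = 50.76 kN at 5.5 m from C.
Moments about C: D_y·9.8 − 40·3 − (12.69·4)·5.5 = 0 → D_y = 399.18/9.8 = 40.7327 ≈ 40.73 kN.
ΣF_y = 0: C_y + 40.7327 − 40 − 12.69·4 = 0 → C_y = 50.03 kN.
ΣF_x = 0: C_x + 30 = 0 → C_x = -30.00 kN.

C_x = -30.00 kN, C_y = 50.03 kN, D_y = 40.73 kN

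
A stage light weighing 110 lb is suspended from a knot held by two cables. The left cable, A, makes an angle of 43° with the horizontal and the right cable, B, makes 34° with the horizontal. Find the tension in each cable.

T_A = 93.59 lb, T_B = 82.57 lb

ΣF_x = 0: −T_A·cos43° + T_B·cos34° = 0 → T_B = 0.882172·T_A.
ΣF_y = 0: T_A·sin43° + T_B·sin34° = 110.
Substitute: T_A·(0.681998 + 0.882172·0.559193) = 110 → T_A = 93.5929 ≈ 93.59 lb.
Then T_B = 0.882172 × 93.5929 = 82.57 lb.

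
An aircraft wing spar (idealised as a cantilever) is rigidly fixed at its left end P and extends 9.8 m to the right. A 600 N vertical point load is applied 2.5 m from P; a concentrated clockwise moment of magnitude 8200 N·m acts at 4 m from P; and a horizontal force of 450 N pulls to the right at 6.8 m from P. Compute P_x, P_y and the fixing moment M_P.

ΣF_x = 0: P_x + 450 = 0 → P_x = -450.0 N.
ΣF_y = 0: P_y − 600 = 0 → P_y = 600.0 N.
ΣM about P: M_P − 600·2.5 − 8200 = 0 → M_P = 9700 N·m.

P_x = -450.0 N, P_y = 600.0 N, M_P = 9700 N·m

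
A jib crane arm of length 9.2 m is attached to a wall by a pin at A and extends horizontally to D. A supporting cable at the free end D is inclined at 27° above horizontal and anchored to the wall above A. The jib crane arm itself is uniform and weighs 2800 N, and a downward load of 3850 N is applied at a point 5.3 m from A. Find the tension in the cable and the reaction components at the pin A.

T = 7969 N, A_x = 7101 N, A_y = 3032 N

ΣM about A: T·sin27°·9.2 − 2800·4.6 − 3850·5.3 = 0 → T = 33285/(9.2·0.45399) = 7969.19 ≈ 7969 N.
ΣF_x = 0: A_x − T·cos27° = 0 → A_x = 7969.19 × 0.891007 = 7101 N.
ΣF_y = 0: A_y + T·sin27° − 2800 − 3850 = 0 → A_y = 6650 − 7969.19 × 0.45399 = 3032 N.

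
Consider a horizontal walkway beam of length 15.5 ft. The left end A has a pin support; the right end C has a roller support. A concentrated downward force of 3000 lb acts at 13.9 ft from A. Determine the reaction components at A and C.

Taking moments about A: C_y·15.5 − 3000·13.9 = 0 → C_y = 41700/15.5 = 2690.32 ≈ 2690 lb.
ΣF_y = 0: A_y + 2690.32 − 3000 = 0 → A_y = 309.7 lb.
ΣF_x = 0: no horizontal applied forces, so A_x = 0.

A_x = 0, A_y = 309.7 lb, C_y = 2690 lb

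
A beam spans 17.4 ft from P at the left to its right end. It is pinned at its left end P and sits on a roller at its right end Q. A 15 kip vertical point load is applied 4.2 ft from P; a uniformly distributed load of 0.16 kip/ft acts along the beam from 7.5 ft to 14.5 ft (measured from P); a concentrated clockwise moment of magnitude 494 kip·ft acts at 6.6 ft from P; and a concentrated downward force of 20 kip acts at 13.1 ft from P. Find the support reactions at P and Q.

P_x = 0, P_y = -11.66 kip, Q_y = 47.78 kip

Resultant of the distributed load: 0.16 × 7 = 1.12 kip at 11 ft from P.
ΣM about P: Q_y·17.4 − 15·4.2 − (0.16·7)·11 − 494 − 20·13.1 = 0 → Q_y = 831.32/17.4 = 47.777 ≈ 47.78 kip.
ΣF_y = 0: P_y + 47.777 − 15 − 0.16·7 − 20 = 0 → P_y = -11.66 kip.
ΣF_x = 0: no horizontal applied forces, so P_x = 0.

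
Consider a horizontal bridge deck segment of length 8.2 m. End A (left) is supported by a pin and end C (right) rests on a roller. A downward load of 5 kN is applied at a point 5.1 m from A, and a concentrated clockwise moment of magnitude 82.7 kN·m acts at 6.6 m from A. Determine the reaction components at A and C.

Taking moments about A: C_y·8.2 − 5·5.1 − 82.7 = 0 → C_y = 108.2/8.2 = 13.1951 ≈ 13.20 kN.
ΣF_y = 0: A_y + 13.1951 − 5 = 0 → A_y = -8.195 kN.
ΣF_x = 0: no horizontal applied forces, so A_x = 0.

A_x = 0, A_y = -8.195 kN, C_y = 13.20 kN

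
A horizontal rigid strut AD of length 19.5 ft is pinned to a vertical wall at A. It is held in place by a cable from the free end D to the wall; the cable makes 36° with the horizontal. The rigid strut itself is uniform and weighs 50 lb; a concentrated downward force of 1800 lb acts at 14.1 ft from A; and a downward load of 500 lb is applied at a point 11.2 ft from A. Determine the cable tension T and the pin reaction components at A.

T = 2745 lb, A_x = 2221 lb, A_y = 736.3 lb

ΣM about A: T·sin36°·19.5 − 50·9.75 − 1800·14.1 − 500·11.2 = 0 → T = 31467.5/(19.5·0.587785) = 2745.42 ≈ 2745 lb.
ΣF_x = 0: A_x − T·cos36° = 0 → A_x = 2745.42 × 0.809017 = 2221 lb.
ΣF_y = 0: A_y + T·sin36° − 50 − 1800 − 500 = 0 → A_y = 2350 − 2745.42 × 0.587785 = 736.3 lb.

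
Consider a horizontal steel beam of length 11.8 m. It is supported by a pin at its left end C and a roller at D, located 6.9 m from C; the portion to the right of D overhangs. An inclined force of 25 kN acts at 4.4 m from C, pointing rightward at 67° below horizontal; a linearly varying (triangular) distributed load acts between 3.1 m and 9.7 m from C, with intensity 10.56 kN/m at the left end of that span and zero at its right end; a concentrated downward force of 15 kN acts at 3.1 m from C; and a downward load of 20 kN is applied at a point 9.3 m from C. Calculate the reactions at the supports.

Resultant of the triangular load: ½ × 10.56 × 6.6 = 34.848 kN, acting at 5.3 m from C (one-third of the span from the peak).
Taking moments about C: D_y·6.9 − 25·sin67°·4.4 − (½·10.56·6.6)·5.3 − 15·3.1 − 20·9.3 = 0 → D_y = 518.45/6.9 = 75.1377 ≈ 75.14 kN.
ΣF_y = 0: C_y + 75.1377 − 25·sin67° − ½·10.56·6.6 − 15 − 20 = 0 → C_y = 17.72 kN.
ΣF_x = 0: C_x + 25·cos67° = 0 → C_x = -9.768 kN.

C_x = -9.768 kN, C_y = 17.72 kN, D_y = 75.14 kN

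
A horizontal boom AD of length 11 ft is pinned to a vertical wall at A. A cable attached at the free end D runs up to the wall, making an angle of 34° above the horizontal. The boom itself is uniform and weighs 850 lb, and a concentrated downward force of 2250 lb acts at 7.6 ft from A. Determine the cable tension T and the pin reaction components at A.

T = 3540 lb, A_x = 2935 lb, A_y = 1120 lb

ΣM about A: T·sin34°·11 − 850·5.5 − 2250·7.6 = 0 → T = 21775/(11·0.559193) = 3540 lb.
ΣF_x = 0: A_x − T·cos34° = 0 → A_x = 3540 × 0.829038 = 2935 lb.
ΣF_y = 0: A_y + T·sin34° − 850 − 2250 = 0 → A_y = 3100 − 3540 × 0.559193 = 1120 lb.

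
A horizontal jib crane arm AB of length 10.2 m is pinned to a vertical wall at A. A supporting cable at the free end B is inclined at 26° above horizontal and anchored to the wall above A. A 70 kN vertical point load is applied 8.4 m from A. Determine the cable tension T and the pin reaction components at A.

T = 131.5 kN, A_x = 118.2 kN, A_y = 12.35 kN

ΣM about A: T·sin26°·10.2 − 70·8.4 = 0 → T = 588/(10.2·0.438371) = 131.503 ≈ 131.5 kN.
ΣF_x = 0: A_x − T·cos26° = 0 → A_x = 131.503 × 0.898794 = 118.2 kN.
ΣF_y = 0: A_y + T·sin26° − 70 = 0 → A_y = 70 − 131.503 × 0.438371 = 12.35 kN.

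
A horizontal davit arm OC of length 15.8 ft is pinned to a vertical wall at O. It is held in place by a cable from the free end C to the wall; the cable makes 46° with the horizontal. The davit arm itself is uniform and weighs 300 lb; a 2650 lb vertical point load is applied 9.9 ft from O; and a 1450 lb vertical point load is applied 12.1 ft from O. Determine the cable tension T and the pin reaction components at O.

ΣM about O: T·sin46°·15.8 − 300·7.9 − 2650·9.9 − 1450·12.1 = 0 → T = 46150/(15.8·0.71934) = 4060.51 ≈ 4061 lb.
ΣF_x = 0: O_x − T·cos46° = 0 → O_x = 4060.51 × 0.694658 = 2821 lb.
ΣF_y = 0: O_y + T·sin46° − 300 − 2650 − 1450 = 0 → O_y = 4400 − 4060.51 × 0.71934 = 1479 lb.

T = 4061 lb, O_x = 2821 lb, O_y = 1479 lb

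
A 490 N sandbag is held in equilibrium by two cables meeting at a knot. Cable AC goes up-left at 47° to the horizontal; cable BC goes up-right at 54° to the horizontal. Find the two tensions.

T_AC = 293.4 N, T_BC = 340.4 N

ΣF_x = 0: −T_AC·cos47° + T_BC·cos54° = 0 → T_BC = 1.16028·T_AC.
ΣF_y = 0: T_AC·sin47° + T_BC·sin54° = 490.
Substitute: T_AC·(0.731354 + 1.16028·0.809017) = 490 → T_AC = 293.406 ≈ 293.4 N.
Then T_BC = 1.16028 × 293.406 = 340.4 N.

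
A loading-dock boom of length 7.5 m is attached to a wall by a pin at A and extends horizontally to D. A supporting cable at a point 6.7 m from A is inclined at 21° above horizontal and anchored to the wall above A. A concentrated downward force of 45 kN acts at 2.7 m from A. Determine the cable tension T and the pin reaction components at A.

T = 50.60 kN, A_x = 47.24 kN, A_y = 26.87 kN

ΣM about A: T·sin21°·6.7 − 45·2.7 = 0 → T = 121.5/(6.7·0.358368) = 50.6025 ≈ 50.60 kN.
ΣF_x = 0: A_x − T·cos21° = 0 → A_x = 50.6025 × 0.93358 = 47.24 kN.
ΣF_y = 0: A_y + T·sin21° − 45 = 0 → A_y = 45 − 50.6025 × 0.358368 = 26.87 kN.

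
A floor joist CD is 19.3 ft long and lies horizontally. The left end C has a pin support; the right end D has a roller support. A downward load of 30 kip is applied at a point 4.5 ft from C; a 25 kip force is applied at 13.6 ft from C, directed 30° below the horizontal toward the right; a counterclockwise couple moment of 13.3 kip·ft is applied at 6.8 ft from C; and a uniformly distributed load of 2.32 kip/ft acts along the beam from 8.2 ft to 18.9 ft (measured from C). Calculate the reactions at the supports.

C_x = -21.65 kip, C_y = 34.78 kip, D_y = 32.54 kip

Resultant of the distributed load: 2.32 × 10.7 = 24.824 kip at 13.55 ft from C.
Moments about C: D_y·19.3 − 30·4.5 − 25·sin30°·13.6 + 13.3 − (2.32·10.7)·13.55 = 0 → D_y = 628.0652/19.3 = 32.5422 ≈ 32.54 kip.
ΣF_y = 0: C_y + 32.5422 − 30 − 25·sin30° − 2.32·10.7 = 0 → C_y = 34.78 kip.
ΣF_x = 0: C_x + 25·cos30° = 0 → C_x = -21.65 kip.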